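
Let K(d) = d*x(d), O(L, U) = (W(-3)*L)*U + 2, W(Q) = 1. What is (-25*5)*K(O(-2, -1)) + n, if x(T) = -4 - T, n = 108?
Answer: 4108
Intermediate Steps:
O(L, U) = 2 + L*U (O(L, U) = (1*L)*U + 2 = L*U + 2 = 2 + L*U)
K(d) = d*(-4 - d)
(-25*5)*K(O(-2, -1)) + n = (-25*5)*(-(2 - 2*(-1))*(4 + (2 - 2*(-1)))) + 108 = -(-125)*(2 + 2)*(4 + (2 + 2)) + 108 = -(-125)*4*(4 + 4) + 108 = -(-125)*4*8 + 108 = -125*(-32) + 108 = 4000 + 108 = 4108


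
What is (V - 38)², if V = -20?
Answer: 3364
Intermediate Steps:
(V - 38)² = (-20 - 38)² = (-58)² = 3364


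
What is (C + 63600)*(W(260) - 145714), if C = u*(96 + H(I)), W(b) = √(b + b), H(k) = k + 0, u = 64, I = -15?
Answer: -10022791776 + 137568*√130 ≈ -1.0021e+10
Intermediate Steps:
H(k) = k
W(b) = √2*√b (W(b) = √(2*b) = √2*√b)
C = 5184 (C = 64*(96 - 15) = 64*81 = 5184)
(C + 63600)*(W(260) - 145714) = (5184 + 63600)*(√2*√260 - 145714) = 68784*(√2*(2*√65) - 145714) = 68784*(2*√130 - 145714) = 68784*(-145714 + 2*√130) = -10022791776 + 137568*√130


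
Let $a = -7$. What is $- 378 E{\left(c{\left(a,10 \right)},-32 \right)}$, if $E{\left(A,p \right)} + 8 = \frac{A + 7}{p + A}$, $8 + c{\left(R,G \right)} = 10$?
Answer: $\frac{15687}{5} \approx 3137.4$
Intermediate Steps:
$c{\left(R,G \right)} = 2$ ($c{\left(R,G \right)} = -8 + 10 = 2$)
$E{\left(A,p \right)} = -8 + \frac{7 + A}{A + p}$ ($E{\left(A,p \right)} = -8 + \frac{A + 7}{p + A} = -8 + \frac{7 + A}{A + p}$)
$- 378 E{\left(c{\left(a,10 \right)},-32 \right)} = - 378 \frac{7 - -256 - 14}{2 - 32} = - 378 \frac{7 + 256 - 14}{-30} = - 378 \left(\left(- \frac{1}{30}\right) 249\right) = \left(-378\right) \left(- \frac{83}{10}\right) = \frac{15687}{5}$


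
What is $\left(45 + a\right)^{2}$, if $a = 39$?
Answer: $7056$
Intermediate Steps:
$\left(45 + a\right)^{2} = \left(45 + 39\right)^{2} = 84^{2} = 7056$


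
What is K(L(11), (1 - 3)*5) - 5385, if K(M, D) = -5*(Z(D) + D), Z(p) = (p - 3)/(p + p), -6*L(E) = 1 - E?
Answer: -21353/4 ≈ -5338.3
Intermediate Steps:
L(E) = -⅙ + E/6 (L(E) = -(1 - E)/6 = -⅙ + E/6)
Z(p) = (-3 + p)/(2*p) (Z(p) = (-3 + p)/((2*p)) = (-3 + p)*(1/(2*p)) = (-3 + p)/(2*p))
K(M, D) = -5*D - 5*(-3 + D)/(2*D) (K(M, D) = -5*((-3 + D)/(2*D) + D) = -5*(D + (-3 + D)/(2*D)) = -5*D - 5*(-3 + D)/(2*D))
K(L(11), (1 - 3)*5) - 5385 = (-5/2 - 5*(1 - 3)*5 + 15/(2*(((1 - 3)*5)))) - 5385 = (-5/2 - (-10)*5 + 15/(2*((-2*5)))) - 5385 = (-5/2 - 5*(-10) + (15/2)/(-10)) - 5385 = (-5/2 + 50 + (15/2)*(-⅒)) - 5385 = (-5/2 + 50 - ¾) - 5385 = 187/4 - 5385 = -21353/4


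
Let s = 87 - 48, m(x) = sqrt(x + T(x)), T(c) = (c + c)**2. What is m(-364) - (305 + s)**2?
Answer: -118336 + 2*sqrt(132405) ≈ -1.1761e+5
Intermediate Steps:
T(c) = 4*c**2 (T(c) = (2*c)**2 = 4*c**2)
m(x) = sqrt(x + 4*x**2)
s = 39
m(-364) - (305 + s)**2 = sqrt(-364*(1 + 4*(-364))) - (305 + 39)**2 = sqrt(-364*(1 - 1456)) - 1*344**2 = sqrt(-364*(-1455)) - 1*118336 = sqrt(529620) - 118336 = 2*sqrt(132405) - 118336 = -118336 + 2*sqrt(132405)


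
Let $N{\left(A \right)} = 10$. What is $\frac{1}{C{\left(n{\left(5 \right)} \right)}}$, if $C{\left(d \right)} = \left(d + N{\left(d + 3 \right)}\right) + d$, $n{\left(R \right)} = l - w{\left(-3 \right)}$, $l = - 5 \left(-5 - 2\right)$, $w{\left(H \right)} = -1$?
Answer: $\frac{1}{82} \approx 0.012195$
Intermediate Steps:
$l = 35$ ($l = \left(-5\right) \left(-7\right) = 35$)
$n{\left(R \right)} = 36$ ($n{\left(R \right)} = 35 - -1 = 35 + 1 = 36$)
$C{\left(d \right)} = 10 + 2 d$ ($C{\left(d \right)} = \left(d + 10\right) + d = \left(10 + d\right) + d = 10 + 2 d$)
$\frac{1}{C{\left(n{\left(5 \right)} \right)}} = \frac{1}{10 + 2 \cdot 36} = \frac{1}{10 + 72} = \frac{1}{82}$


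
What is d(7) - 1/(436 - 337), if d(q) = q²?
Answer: 4850/99 ≈ 48.990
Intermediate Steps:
d(7) - 1/(436 - 337) = 7² - 1/(436 - 337) = 49 - 1/99 = 4850/99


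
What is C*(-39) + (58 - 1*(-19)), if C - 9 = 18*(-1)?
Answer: 428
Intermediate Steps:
C = -9 (C = 9 + 18*(-1) = 9 - 18 = -9)
C*(-39) + (58 - 1*(-19)) = -9*(-39) + (58 - 1*(-19)) = 351 + (58 + 19) = 351 + 77 = 428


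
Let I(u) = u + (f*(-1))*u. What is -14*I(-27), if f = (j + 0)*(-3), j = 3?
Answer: 3780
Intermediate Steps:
f = -9 (f = (3 + 0)*(-3) = 3*(-3) = -9)
I(u) = 10*u (I(u) = u + (-9*(-1))*u = u + 9*u = 10*u)
-14*I(-27) = -140*(-27) = -14*(-270) = 3780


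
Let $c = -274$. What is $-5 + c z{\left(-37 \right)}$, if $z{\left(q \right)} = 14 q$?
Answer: $141927$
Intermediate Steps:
$-5 + c z{\left(-37 \right)} = -5 - 274 \cdot 14 \left(-37\right) = -5 - -141932 = -5 + 141932 = 141927$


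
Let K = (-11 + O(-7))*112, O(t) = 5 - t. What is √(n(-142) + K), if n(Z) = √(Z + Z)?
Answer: √(112 + 2*I*√71) ≈ 10.613 + 0.79397*I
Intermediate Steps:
n(Z) = √2*√Z (n(Z) = √(2*Z) = √2*√Z)
K = 112 (K = (-11 + (5 - 1*(-7)))*112 = (-11 + (5 + 7))*112 = (-11 + 12)*112 = 1*112 = 112)
√(n(-142) + K) = √(√2*√(-142) + 112) = √(√2*(I*√142) + 112) = √(2*I*√71 + 112) = √(112 + 2*I*√71)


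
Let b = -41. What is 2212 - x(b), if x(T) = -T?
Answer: 2171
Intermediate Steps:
2212 - x(b) = 2212 - (-1)*(-41) = 2212 - 1*41 = 2212 - 41 = 2171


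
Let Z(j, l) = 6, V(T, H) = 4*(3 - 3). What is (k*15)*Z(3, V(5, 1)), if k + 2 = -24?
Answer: -2340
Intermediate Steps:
k = -26 (k = -2 - 24 = -26)
V(T, H) = 0 (V(T, H) = 4*0 = 0)
(k*15)*Z(3, V(5, 1)) = -26*15*6 = -390*6 = -2340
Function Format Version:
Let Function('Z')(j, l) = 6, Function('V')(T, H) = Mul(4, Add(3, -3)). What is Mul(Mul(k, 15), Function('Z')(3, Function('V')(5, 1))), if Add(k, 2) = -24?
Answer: -2340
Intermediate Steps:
k = -26 (k = Add(-2, -24) = -26)
Function('V')(T, H) = 0 (Function('V')(T, H) = Mul(4, 0) = 0)
Mul(Mul(k, 15), Function('Z')(3, Function('V')(5, 1))) = Mul(Mul(-26, 15), 6) = Mul(-390, 6) = -2340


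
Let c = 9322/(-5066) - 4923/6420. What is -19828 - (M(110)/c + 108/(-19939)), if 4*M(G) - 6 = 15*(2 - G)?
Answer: -5630383561897742/281761857227 ≈ -19983.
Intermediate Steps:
M(G) = 9 - 15*G/4 (M(G) = 3/2 + (15*(2 - G))/4 = 3/2 + (30 - 15*G)/4 = 3/2 + (15/2 - 15*G/4) = 9 - 15*G/4)
c = -14131193/5420620 (c = 9322*(-1/5066) - 4923*1/6420 = -4661/2533 - 1641/2140 = -14131193/5420620 ≈ -2.6069)
-19828 - (M(110)/c + 108/(-19939)) = -19828 - ((9 - 15/4*110)/(-14131193/5420620) + 108/(-19939)) = -19828 - ((9 - 825/2)*(-5420620/14131193) + 108*(-1/19939)) = -19828 - (-807/2*(-5420620/14131193) - 108/19939) = -19828 - (2187220170/14131193 - 108/19939) = -19828 - 1*43609456800786/281761857227 = -19828 - 43609456800786/281761857227 = -5630383561897742/281761857227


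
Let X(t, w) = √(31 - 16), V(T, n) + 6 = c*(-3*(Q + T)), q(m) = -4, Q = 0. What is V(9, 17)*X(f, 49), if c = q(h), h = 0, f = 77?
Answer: 102*√15 ≈ 395.04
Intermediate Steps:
c = -4
V(T, n) = -6 + 12*T (V(T, n) = -6 - (-12)*(0 + T) = -6 - (-12)*T = -6 + 12*T)
X(t, w) = √15
V(9, 17)*X(f, 49) = (-6 + 12*9)*√15 = (-6 + 108)*√15 = 102*√15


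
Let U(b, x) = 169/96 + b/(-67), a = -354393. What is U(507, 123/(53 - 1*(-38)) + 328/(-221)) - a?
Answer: 2279418427/6432 ≈ 3.5439e+5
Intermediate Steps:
U(b, x) = 169/96 - b/67 (U(b, x) = 169*(1/96) + b*(-1/67) = 169/96 - b/67)
U(507, 123/(53 - 1*(-38)) + 328/(-221)) - a = (169/96 - 1/67*507) - 1*(-354393) = (169/96 - 507/67) + 354393 = -37349/6432 + 354393 = 2279418427/6432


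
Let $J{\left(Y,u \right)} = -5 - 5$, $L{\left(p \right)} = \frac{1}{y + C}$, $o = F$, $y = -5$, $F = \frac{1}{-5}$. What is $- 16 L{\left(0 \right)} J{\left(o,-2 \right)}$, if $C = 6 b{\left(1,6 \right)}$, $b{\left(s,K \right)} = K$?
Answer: $\frac{160}{31} \approx 5.1613$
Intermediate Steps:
$F = - \frac{1}{5} \approx -0.2$
$C = 36$ ($C = 6 \cdot 6 = 36$)
$o = - \frac{1}{5} \approx -0.2$
$L{\left(p \right)} = \frac{1}{31}$ ($L{\left(p \right)} = \frac{1}{-5 + 36} = \frac{1}{31}$)
$J{\left(Y,u \right)} = -10$
$- 16 L{\left(0 \right)} J{\left(o,-2 \right)} = \left(-16\right) \frac{1}{31} \left(-10\right) = \left(- \frac{16}{31}\right) \left(-10\right) = \frac{160}{31}$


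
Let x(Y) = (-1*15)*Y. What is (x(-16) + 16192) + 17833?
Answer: 34265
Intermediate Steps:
x(Y) = -15*Y
(x(-16) + 16192) + 17833 = (-15*(-16) + 16192) + 17833 = (240 + 16192) + 17833 = 16432 + 17833 = 34265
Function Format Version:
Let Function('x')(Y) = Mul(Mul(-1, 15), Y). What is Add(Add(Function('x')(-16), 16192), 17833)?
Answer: 34265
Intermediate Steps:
Function('x')(Y) = Mul(-15, Y)
Add(Add(Function('x')(-16), 16192), 17833) = Add(Add(Mul(-15, -16), 16192), 17833) = Add(Add(240, 16192), 17833) = Add(16432, 17833) = 34265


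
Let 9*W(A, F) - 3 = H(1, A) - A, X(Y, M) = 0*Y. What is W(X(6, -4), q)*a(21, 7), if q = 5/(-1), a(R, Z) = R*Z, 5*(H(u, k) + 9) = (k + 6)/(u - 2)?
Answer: -588/5 ≈ -117.60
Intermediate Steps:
H(u, k) = -9 + (6 + k)/(5*(-2 + u)) (H(u, k) = -9 + ((k + 6)/(u - 2))/5 = -9 + ((6 + k)/(-2 + u))/5 = -9 + (6 + k)/(5*(-2 + u)))
X(Y, M) = 0
q = -5 (q = 5*(-1) = -5)
W(A, F) = -⅘ - 2*A/15 (W(A, F) = ⅓ + ((96 + A - 45*1)/(5*(-2 + 1)) - A)/9 = ⅓ + ((⅕)*(96 + A - 45)/(-1) - A)/9 = ⅓ + ((⅕)*(-1)*(51 + A) - A)/9 = ⅓ + ((-51/5 - A/5) - A)/9 = ⅓ + (-51/5 - 6*A/5)/9 = ⅓ + (-17/15 - 2*A/15) = -⅘ - 2*A/15)
W(X(6, -4), q)*a(21, 7) = (-⅘ - 2/15*0)*(21*7) = (-⅘ + 0)*147 = -⅘*147 = -588/5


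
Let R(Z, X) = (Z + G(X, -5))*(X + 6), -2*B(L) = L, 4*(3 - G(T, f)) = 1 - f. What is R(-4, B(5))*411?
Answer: -14385/4 ≈ -3596.3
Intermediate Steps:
G(T, f) = 11/4 + f/4 (G(T, f) = 3 - (1 - f)/4 = 3 + (-1/4 + f/4) = 11/4 + f/4)
B(L) = -L/2
R(Z, X) = (6 + X)*(3/2 + Z) (R(Z, X) = (Z + (11/4 + (1/4)*(-5)))*(X + 6) = (Z + (11/4 - 5/4))*(6 + X) = (Z + 3/2)*(6 + X) = (3/2 + Z)*(6 + X) = (6 + X)*(3/2 + Z))
R(-4, B(5))*411 = (9 + 6*(-4) + 3*(-1/2*5)/2 - 1/2*5*(-4))*411 = (9 - 24 + (3/2)*(-5/2) - 5/2*(-4))*411 = (9 - 24 - 15/4 + 10)*411 = -35/4*411 = -14385/4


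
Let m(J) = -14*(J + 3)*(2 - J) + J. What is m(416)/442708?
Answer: 607235/110677 ≈ 5.4865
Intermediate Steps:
m(J) = J - 14*(2 - J)*(3 + J) (m(J) = -14*(3 + J)*(2 - J) + J = -14*(2 - J)*(3 + J) + J = J - 14*(2 - J)*(3 + J))
m(416)/442708 = (-84 + 14*416**2 + 15*416)/442708 = (-84 + 14*173056 + 6240)*(1/442708) = (-84 + 2422784 + 6240)*(1/442708) = 2428940*(1/442708) = 607235/110677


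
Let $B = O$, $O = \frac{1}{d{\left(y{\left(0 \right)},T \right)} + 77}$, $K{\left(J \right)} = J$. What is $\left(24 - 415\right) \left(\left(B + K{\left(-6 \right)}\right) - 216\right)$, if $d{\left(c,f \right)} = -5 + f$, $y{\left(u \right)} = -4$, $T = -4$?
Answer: $\frac{347185}{4} \approx 86796.0$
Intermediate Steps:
$O = \frac{1}{68}$ ($O = \frac{1}{\left(-5 - 4\right) + 77} = \frac{1}{-9 + 77} = \frac{1}{68} \approx 0.014706$)
$B = \frac{1}{68} \approx 0.014706$
$\left(24 - 415\right) \left(\left(B + K{\left(-6 \right)}\right) - 216\right) = \left(24 - 415\right) \left(\left(\frac{1}{68} - 6\right) - 216\right) = - 391 \left(- \frac{407}{68} - 216\right) = \left(-391\right) \left(- \frac{15095}{68}\right) = \frac{347185}{4}$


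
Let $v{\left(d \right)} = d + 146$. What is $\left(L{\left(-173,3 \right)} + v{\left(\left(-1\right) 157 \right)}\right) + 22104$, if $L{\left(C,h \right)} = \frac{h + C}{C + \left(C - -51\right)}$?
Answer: $\frac{1303521}{59} \approx 22094.0$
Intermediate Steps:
$L{\left(C,h \right)} = \frac{C + h}{51 + 2 C}$ ($L{\left(C,h \right)} = \frac{C + h}{C + \left(C + 51\right)} = \frac{C + h}{C + \left(51 + C\right)} = \frac{C + h}{51 + 2 C}$)
$v{\left(d \right)} = 146 + d$
$\left(L{\left(-173,3 \right)} + v{\left(\left(-1\right) 157 \right)}\right) + 22104 = \left(\frac{-173 + 3}{51 + 2 \left(-173\right)} + \left(146 - 157\right)\right) + 22104 = \left(\frac{1}{51 - 346} \left(-170\right) + \left(146 - 157\right)\right) + 22104 = \left(\frac{1}{-295} \left(-170\right) - 11\right) + 22104 = \left(\left(- \frac{1}{295}\right) \left(-170\right) - 11\right) + 22104 = \left(\frac{34}{59} - 11\right) + 22104 = - \frac{615}{59} + 22104 = \frac{1303521}{59}$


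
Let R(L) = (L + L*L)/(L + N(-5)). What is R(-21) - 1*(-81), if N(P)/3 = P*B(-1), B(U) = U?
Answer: 11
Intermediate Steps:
N(P) = -3*P (N(P) = 3*(P*(-1)) = 3*(-P) = -3*P)
R(L) = (L + L²)/(15 + L) (R(L) = (L + L*L)/(L - 3*(-5)) = (L + L²)/(L + 15) = (L + L²)/(15 + L))
R(-21) - 1*(-81) = -21*(1 - 21)/(15 - 21) - 1*(-81) = -21*(-20)/(-6) + 81 = -21*(-⅙)*(-20) + 81 = -70 + 81 = 11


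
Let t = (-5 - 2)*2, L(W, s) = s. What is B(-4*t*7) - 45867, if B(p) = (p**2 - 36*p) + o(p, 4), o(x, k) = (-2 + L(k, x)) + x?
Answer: 94467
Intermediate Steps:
t = -14 (t = -7*2 = -14)
o(x, k) = -2 + 2*x (o(x, k) = (-2 + x) + x = -2 + 2*x)
B(p) = -2 + p**2 - 34*p (B(p) = (p**2 - 36*p) + (-2 + 2*p) = -2 + p**2 - 34*p)
B(-4*t*7) - 45867 = (-2 + (-4*(-14)*7)**2 - 34*(-4*(-14))*7) - 45867 = (-2 + (56*7)**2 - 1904*7) - 45867 = (-2 + 392**2 - 34*392) - 45867 = (-2 + 153664 - 13328) - 45867 = 140334 - 45867 = 94467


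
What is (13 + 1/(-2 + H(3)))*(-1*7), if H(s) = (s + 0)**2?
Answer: -92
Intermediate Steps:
H(s) = s**2
(13 + 1/(-2 + H(3)))*(-1*7) = (13 + 1/(-2 + 3**2))*(-1*7) = (13 + 1/(-2 + 9))*(-7) = (13 + 1/7)*(-7) = (92/7)*(-7) = -92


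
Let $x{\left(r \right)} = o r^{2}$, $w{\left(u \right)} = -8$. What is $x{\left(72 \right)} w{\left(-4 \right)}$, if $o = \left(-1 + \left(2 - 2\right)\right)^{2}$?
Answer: $-41472$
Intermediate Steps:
$o = 1$ ($o = \left(-1 + 0\right)^{2} = \left(-1\right)^{2} = 1$)
$x{\left(r \right)} = r^{2}$ ($x{\left(r \right)} = 1 r^{2} = r^{2}$)
$x{\left(72 \right)} w{\left(-4 \right)} = 72^{2} \left(-8\right) = 5184 \left(-8\right) = -41472$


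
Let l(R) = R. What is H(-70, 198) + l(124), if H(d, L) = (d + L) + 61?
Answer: 313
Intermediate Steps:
H(d, L) = 61 + L + d (H(d, L) = (L + d) + 61 = 61 + L + d)
H(-70, 198) + l(124) = (61 + 198 - 70) + 124 = 189 + 124 = 313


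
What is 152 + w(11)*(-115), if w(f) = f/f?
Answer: 37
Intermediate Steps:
w(f) = 1
152 + w(11)*(-115) = 152 + 1*(-115) = 152 - 115 = 37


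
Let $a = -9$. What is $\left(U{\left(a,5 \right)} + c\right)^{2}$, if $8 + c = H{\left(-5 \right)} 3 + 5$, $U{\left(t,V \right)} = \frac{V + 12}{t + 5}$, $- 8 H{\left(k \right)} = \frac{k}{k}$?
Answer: $\frac{3721}{64} \approx 58.141$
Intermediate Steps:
$H{\left(k \right)} = - \frac{1}{8}$ ($H{\left(k \right)} = - \frac{k \frac{1}{k}}{8} = \left(- \frac{1}{8}\right) 1 = - \frac{1}{8}$)
$U{\left(t,V \right)} = \frac{12 + V}{5 + t}$
$c = - \frac{27}{8}$ ($c = -8 + \left(\left(- \frac{1}{8}\right) 3 + 5\right) = -8 + \left(- \frac{3}{8} + 5\right) = -8 + \frac{37}{8} = - \frac{27}{8} \approx -3.375$)
$\left(U{\left(a,5 \right)} + c\right)^{2} = \left(\frac{12 + 5}{5 - 9} - \frac{27}{8}\right)^{2} = \left(\frac{1}{-4} \cdot 17 - \frac{27}{8}\right)^{2} = \left(\left(- \frac{1}{4}\right) 17 - \frac{27}{8}\right)^{2} = \left(- \frac{17}{4} - \frac{27}{8}\right)^{2} = \left(- \frac{61}{8}\right)^{2} = \frac{3721}{64}$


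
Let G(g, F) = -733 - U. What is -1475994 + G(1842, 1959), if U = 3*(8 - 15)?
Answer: -1476706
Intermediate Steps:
U = -21 (U = 3*(-7) = -21)
G(g, F) = -712 (G(g, F) = -733 - 1*(-21) = -733 + 21 = -712)
-1475994 + G(1842, 1959) = -1475994 - 712 = -1476706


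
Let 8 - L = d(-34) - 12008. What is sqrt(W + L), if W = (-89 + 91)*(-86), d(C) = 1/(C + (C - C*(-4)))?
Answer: sqrt(123225027)/102 ≈ 108.83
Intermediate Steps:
d(C) = 1/(6*C) (d(C) = 1/(C + (C - (-4)*C)) = 1/(C + (C + 4*C)) = 1/(C + 5*C) = 1/(6*C))
W = -172 (W = 2*(-86) = -172)
L = 2451265/204 (L = 8 - ((1/6)/(-34) - 12008) = 8 - ((1/6)*(-1/34) - 12008) = 8 - (-1/204 - 12008) = 8 - 1*(-2449633/204) = 8 + 2449633/204 = 2451265/204 ≈ 12016.)
sqrt(W + L) = sqrt(-172 + 2451265/204) = sqrt(2416177/204) = sqrt(123225027)/102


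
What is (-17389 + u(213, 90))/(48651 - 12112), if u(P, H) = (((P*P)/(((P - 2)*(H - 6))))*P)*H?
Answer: 93586849/107936206 ≈ 0.86706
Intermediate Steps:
u(P, H) = H*P³/((-6 + H)*(-2 + P)) (u(P, H) = ((P²/(((-2 + P)*(-6 + H))))*P)*H = ((P²/(((-6 + H)*(-2 + P))))*P)*H = ((P²*(1/((-6 + H)*(-2 + P))))*P)*H = ((P²/((-6 + H)*(-2 + P)))*P)*H = (P³/((-6 + H)*(-2 + P)))*H = H*P³/((-6 + H)*(-2 + P)))
(-17389 + u(213, 90))/(48651 - 12112) = (-17389 + 90*213³/(12 - 6*213 - 2*90 + 90*213))/(48651 - 12112) = (-17389 + 90*9663597/(12 - 1278 - 180 + 19170))/36539 = (-17389 + 90*9663597/17724)*(1/36539) = (-17389 + 90*9663597*(1/17724))*(1/36539) = (-17389 + 144953955/2954)*(1/36539) = (93586849/2954)*(1/36539) = 93586849/107936206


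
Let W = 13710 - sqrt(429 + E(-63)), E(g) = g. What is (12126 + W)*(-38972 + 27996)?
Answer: -283575936 + 10976*sqrt(366) ≈ -2.8337e+8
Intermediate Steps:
W = 13710 - sqrt(366) (W = 13710 - sqrt(429 - 63) = 13710 - sqrt(366) ≈ 13691.)
(12126 + W)*(-38972 + 27996) = (12126 + (13710 - sqrt(366)))*(-38972 + 27996) = (25836 - sqrt(366))*(-10976) = -283575936 + 10976*sqrt(366)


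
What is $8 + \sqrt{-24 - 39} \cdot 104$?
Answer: $8 + 312 i \sqrt{7} \approx 8.0 + 825.47 i$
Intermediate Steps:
$8 + \sqrt{-24 - 39} \cdot 104 = 8 + \sqrt{-63} \cdot 104 = 8 + 3 i \sqrt{7} \cdot 104 = 8 + 312 i \sqrt{7}$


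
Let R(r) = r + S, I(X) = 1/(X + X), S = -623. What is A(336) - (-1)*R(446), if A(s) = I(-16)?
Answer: -5665/32 ≈ -177.03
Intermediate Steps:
I(X) = 1/(2*X)
A(s) = -1/32 (A(s) = (½)/(-16) = (½)*(-1/16) = -1/32)
R(r) = -623 + r (R(r) = r - 623 = -623 + r)
A(336) - (-1)*R(446) = -1/32 - (-1)*(-623 + 446) = -1/32 - (-1)*(-177) = -1/32 - 1*177 = -1/32 - 177 = -5665/32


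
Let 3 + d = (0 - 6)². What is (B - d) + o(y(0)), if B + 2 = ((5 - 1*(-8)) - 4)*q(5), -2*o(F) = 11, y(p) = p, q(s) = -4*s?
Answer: -441/2 ≈ -220.50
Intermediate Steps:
o(F) = -11/2 (o(F) = -½*11 = -11/2)
d = 33 (d = -3 + (0 - 6)² = -3 + (-6)² = -3 + 36 = 33)
B = -182 (B = -2 + ((5 - 1*(-8)) - 4)*(-4*5) = -2 + ((5 + 8) - 4)*(-20) = -2 + (13 - 4)*(-20) = -2 + 9*(-20) = -2 - 180 = -182)
(B - d) + o(y(0)) = (-182 - 1*33) - 11/2 = (-182 - 33) - 11/2 = -215 - 11/2 = -441/2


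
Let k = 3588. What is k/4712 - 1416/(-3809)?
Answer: 5084721/4487002 ≈ 1.1332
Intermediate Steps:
k/4712 - 1416/(-3809) = 3588/4712 - 1416/(-3809) = 3588*(1/4712) - 1416*(-1/3809) = 897/1178 + 1416/3809 = 5084721/4487002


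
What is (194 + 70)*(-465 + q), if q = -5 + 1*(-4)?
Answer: -125136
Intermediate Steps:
q = -9 (q = -5 - 4 = -9)
(194 + 70)*(-465 + q) = (194 + 70)*(-465 - 9) = 264*(-474) = -125136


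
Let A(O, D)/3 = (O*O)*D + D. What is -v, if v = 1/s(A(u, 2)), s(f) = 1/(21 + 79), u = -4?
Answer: -100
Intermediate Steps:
A(O, D) = 3*D + 3*D*O² (A(O, D) = 3*((O*O)*D + D) = 3*(O²*D + D) = 3*(D*O² + D) = 3*(D + D*O²) = 3*D + 3*D*O²)
s(f) = 1/100
v = 100 (v = 1/(1/100) = 100)
-v = -1*100 = -100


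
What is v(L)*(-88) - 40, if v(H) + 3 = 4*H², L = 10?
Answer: -34976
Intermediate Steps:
v(H) = -3 + 4*H²
v(L)*(-88) - 40 = (-3 + 4*10²)*(-88) - 40 = (-3 + 4*100)*(-88) - 40 = (-3 + 400)*(-88) - 40 = 397*(-88) - 40 = -34936 - 40 = -34976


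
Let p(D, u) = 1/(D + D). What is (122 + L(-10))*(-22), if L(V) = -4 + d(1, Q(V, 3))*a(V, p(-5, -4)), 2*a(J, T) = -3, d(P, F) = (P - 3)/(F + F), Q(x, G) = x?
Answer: -25927/10 ≈ -2592.7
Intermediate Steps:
p(D, u) = 1/(2*D)
d(P, F) = (-3 + P)/(2*F) (d(P, F) = (-3 + P)/((2*F)) = (-3 + P)*(1/(2*F)) = (-3 + P)/(2*F))
a(J, T) = -3/2 (a(J, T) = (½)*(-3) = -3/2)
L(V) = -4 + 3/(2*V) (L(V) = -4 + ((-3 + 1)/(2*V))*(-3/2) = -4 + ((½)*(-2)/V)*(-3/2) = -4 - 1/V*(-3/2) = -4 + 3/(2*V))
(122 + L(-10))*(-22) = (122 + (-4 + (3/2)/(-10)))*(-22) = (122 + (-4 + (3/2)*(-⅒)))*(-22) = (122 + (-4 - 3/20))*(-22) = (122 - 83/20)*(-22) = (2357/20)*(-22) = -25927/10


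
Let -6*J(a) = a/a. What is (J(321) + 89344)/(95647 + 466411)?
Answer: 536063/3372348 ≈ 0.15896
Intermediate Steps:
J(a) = -1/6 (J(a) = -a/(6*a) = -1/6*1 = -1/6)
(J(321) + 89344)/(95647 + 466411) = (-1/6 + 89344)/(95647 + 466411) = (536063/6)/562058 = (536063/6)*(1/562058) = 536063/3372348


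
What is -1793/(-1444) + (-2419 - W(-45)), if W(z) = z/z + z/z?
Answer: -3494131/1444 ≈ -2419.8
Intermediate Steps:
W(z) = 2 (W(z) = 1 + 1 = 2)
-1793/(-1444) + (-2419 - W(-45)) = -1793/(-1444) + (-2419 - 1*2) = -1793*(-1/1444) + (-2419 - 2) = 1793/1444 - 2421 = -3494131/1444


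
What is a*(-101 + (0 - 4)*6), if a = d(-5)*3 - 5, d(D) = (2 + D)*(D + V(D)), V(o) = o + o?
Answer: -16250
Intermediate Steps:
V(o) = 2*o
d(D) = 3*D*(2 + D) (d(D) = (2 + D)*(D + 2*D) = (2 + D)*(3*D) = 3*D*(2 + D))
a = 130 (a = (3*(-5)*(2 - 5))*3 - 5 = (3*(-5)*(-3))*3 - 5 = 45*3 - 5 = 135 - 5 = 130)
a*(-101 + (0 - 4)*6) = 130*(-101 + (0 - 4)*6) = 130*(-101 - 4*6) = 130*(-101 - 24) = 130*(-125) = -16250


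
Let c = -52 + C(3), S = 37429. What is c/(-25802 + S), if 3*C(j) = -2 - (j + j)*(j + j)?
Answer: -194/34881 ≈ -0.0055618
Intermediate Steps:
C(j) = -⅔ - 4*j²/3 (C(j) = (-2 - (j + j)*(j + j))/3 = (-2 - 2*j*2*j)/3 = (-2 - 4*j²)/3 = -⅔ - 4*j²/3)
c = -194/3 (c = -52 + (-⅔ - 4/3*3²) = -52 + (-⅔ - 4/3*9) = -52 + (-⅔ - 12) = -52 - 38/3 = -194/3 ≈ -64.667)
c/(-25802 + S) = -194/(3*(-25802 + 37429)) = -194/3/11627 = -194/3*1/11627 = -194/34881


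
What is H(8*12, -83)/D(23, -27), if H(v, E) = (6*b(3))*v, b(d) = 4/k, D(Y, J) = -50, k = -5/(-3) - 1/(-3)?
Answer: -576/25 ≈ -23.040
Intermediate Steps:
k = 2 (k = -5*(-1/3) - 1*(-1/3) = 5/3 + 1/3 = 2)
b(d) = 2 (b(d) = 4/2 = 4*(1/2) = 2)
H(v, E) = 12*v (H(v, E) = (6*2)*v = 12*v)
H(8*12, -83)/D(23, -27) = (12*(8*12))/(-50) = (12*96)*(-1/50) = 1152*(-1/50) = -576/25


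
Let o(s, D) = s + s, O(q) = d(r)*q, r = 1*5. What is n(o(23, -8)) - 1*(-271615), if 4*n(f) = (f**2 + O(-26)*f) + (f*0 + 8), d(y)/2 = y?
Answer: 269156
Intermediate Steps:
r = 5
d(y) = 2*y
O(q) = 10*q (O(q) = (2*5)*q = 10*q)
o(s, D) = 2*s
n(f) = 2 - 65*f + f**2/4 (n(f) = ((f**2 + (10*(-26))*f) + (f*0 + 8))/4 = ((f**2 - 260*f) + (0 + 8))/4 = ((f**2 - 260*f) + 8)/4 = (8 + f**2 - 260*f)/4 = 2 - 65*f + f**2/4)
n(o(23, -8)) - 1*(-271615) = (2 - 130*23 + (2*23)**2/4) - 1*(-271615) = (2 - 65*46 + (1/4)*46**2) + 271615 = (2 - 2990 + (1/4)*2116) + 271615 = (2 - 2990 + 529) + 271615 = -2459 + 271615 = 269156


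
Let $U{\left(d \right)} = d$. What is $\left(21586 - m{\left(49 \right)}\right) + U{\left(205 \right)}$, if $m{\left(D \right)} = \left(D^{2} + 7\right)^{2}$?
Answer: $-5776673$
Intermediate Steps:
$m{\left(D \right)} = \left(7 + D^{2}\right)^{2}$
$\left(21586 - m{\left(49 \right)}\right) + U{\left(205 \right)} = \left(21586 - \left(7 + 49^{2}\right)^{2}\right) + 205 = \left(21586 - \left(7 + 2401\right)^{2}\right) + 205 = \left(21586 - 2408^{2}\right) + 205 = \left(21586 - 5798464\right) + 205 = -5776878 + 205 = -5776673$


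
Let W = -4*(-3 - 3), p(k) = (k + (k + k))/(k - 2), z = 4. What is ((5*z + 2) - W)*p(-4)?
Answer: -4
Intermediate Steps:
p(k) = 3*k/(-2 + k) (p(k) = (k + 2*k)/(-2 + k) = (3*k)/(-2 + k) = 3*k/(-2 + k))
W = 24 (W = -4*(-6) = 24)
((5*z + 2) - W)*p(-4) = ((5*4 + 2) - 1*24)*(3*(-4)/(-2 - 4)) = ((20 + 2) - 24)*(3*(-4)/(-6)) = (22 - 24)*(3*(-4)*(-1/6)) = -2*2 = -4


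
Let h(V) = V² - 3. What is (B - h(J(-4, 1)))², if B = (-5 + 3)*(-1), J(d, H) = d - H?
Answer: 400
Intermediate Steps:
B = 2 (B = -2*(-1) = 2)
h(V) = -3 + V²
(B - h(J(-4, 1)))² = (2 - (-3 + (-4 - 1*1)²))² = (2 - (-3 + (-4 - 1)²))² = (2 - (-3 + (-5)²))² = (2 - (-3 + 25))² = (2 - 1*22)² = (2 - 22)² = (-20)² = 400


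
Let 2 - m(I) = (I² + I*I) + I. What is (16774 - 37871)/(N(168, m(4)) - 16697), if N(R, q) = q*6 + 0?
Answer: 21097/16901 ≈ 1.2483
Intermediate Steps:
m(I) = 2 - I - 2*I² (m(I) = 2 - ((I² + I*I) + I) = 2 - ((I² + I²) + I) = 2 - (2*I² + I) = 2 - (I + 2*I²) = 2 + (-I - 2*I²) = 2 - I - 2*I²)
N(R, q) = 6*q (N(R, q) = 6*q + 0 = 6*q)
(16774 - 37871)/(N(168, m(4)) - 16697) = (16774 - 37871)/(6*(2 - 1*4 - 2*4²) - 16697) = -21097/(6*(2 - 4 - 2*16) - 16697) = -21097/(6*(2 - 4 - 32) - 16697) = -21097/(6*(-34) - 16697) = -21097/(-204 - 16697) = -21097/(-16901) = -21097*(-1/16901) = 21097/16901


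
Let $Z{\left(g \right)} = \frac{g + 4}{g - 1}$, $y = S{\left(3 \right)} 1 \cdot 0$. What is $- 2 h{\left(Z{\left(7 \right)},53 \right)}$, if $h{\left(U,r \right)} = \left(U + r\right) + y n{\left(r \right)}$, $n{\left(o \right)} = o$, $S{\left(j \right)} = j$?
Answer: $- \frac{329}{3} \approx -109.67$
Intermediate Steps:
$y = 0$ ($y = 3 \cdot 1 \cdot 0 = 3 \cdot 0 = 0$)
$Z{\left(g \right)} = \frac{4 + g}{-1 + g}$
$h{\left(U,r \right)} = U + r$ ($h{\left(U,r \right)} = \left(U + r\right) + 0 r = \left(U + r\right) + 0 = U + r$)
$- 2 h{\left(Z{\left(7 \right)},53 \right)} = - 2 \left(\frac{4 + 7}{-1 + 7} + 53\right) = - 2 \left(\frac{1}{6} \cdot 11 + 53\right) = - 2 \left(\frac{11}{6} + 53\right) = \left(-2\right) \frac{329}{6} = - \frac{329}{3}$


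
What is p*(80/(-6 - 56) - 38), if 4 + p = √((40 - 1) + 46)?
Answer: 4872/31 - 1218*√85/31 ≈ -205.08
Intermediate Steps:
p = -4 + √85 (p = -4 + √((40 - 1) + 46) = -4 + √(39 + 46) = -4 + √85 ≈ 5.2195)
p*(80/(-6 - 56) - 38) = (-4 + √85)*(80/(-6 - 56) - 38) = (-4 + √85)*(80/(-62) - 38) = (-4 + √85)*(80*(-1/62) - 38) = (-4 + √85)*(-40/31 - 38) = (-4 + √85)*(-1218/31) = 4872/31 - 1218*√85/31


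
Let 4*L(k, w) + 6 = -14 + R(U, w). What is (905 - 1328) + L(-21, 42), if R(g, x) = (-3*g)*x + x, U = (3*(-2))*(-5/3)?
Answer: -1465/2 ≈ -732.50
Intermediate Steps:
U = 10 (U = -(-30)/3 = -6*(-5/3) = 10)
R(g, x) = x - 3*g*x (R(g, x) = -3*g*x + x = x - 3*g*x)
L(k, w) = -5 - 29*w/4 (L(k, w) = -3/2 + (-14 + w*(1 - 3*10))/4 = -3/2 + (-14 + w*(1 - 30))/4 = -3/2 + (-14 + w*(-29))/4 = -3/2 + (-14 - 29*w)/4 = -3/2 + (-7/2 - 29*w/4) = -5 - 29*w/4)
(905 - 1328) + L(-21, 42) = (905 - 1328) + (-5 - 29/4*42) = -423 + (-5 - 609/2) = -423 - 619/2 = -1465/2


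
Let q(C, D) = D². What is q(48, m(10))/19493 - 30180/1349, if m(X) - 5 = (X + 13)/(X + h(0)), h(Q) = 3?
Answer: -99412040404/4444033633 ≈ -22.370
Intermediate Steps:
m(X) = 5 + (13 + X)/(3 + X) (m(X) = 5 + (X + 13)/(X + 3) = 5 + (13 + X)/(3 + X))
q(48, m(10))/19493 - 30180/1349 = (2*(14 + 3*10)/(3 + 10))²/19493 - 30180/1349 = (2*(14 + 30)/13)²*(1/19493) - 30180*1/1349 = (2*(1/13)*44)²*(1/19493) - 30180/1349 = (88/13)²*(1/19493) - 30180/1349 = (7744/169)*(1/19493) - 30180/1349 = 7744/3294317 - 30180/1349 = -99412040404/4444033633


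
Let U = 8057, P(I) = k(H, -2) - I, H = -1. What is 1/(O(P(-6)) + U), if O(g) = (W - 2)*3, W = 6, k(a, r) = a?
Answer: 1/8069 ≈ 0.00012393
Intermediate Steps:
P(I) = -1 - I
O(g) = 12 (O(g) = (6 - 2)*3 = 4*3 = 12)
1/(O(P(-6)) + U) = 1/(12 + 8057) = 1/8069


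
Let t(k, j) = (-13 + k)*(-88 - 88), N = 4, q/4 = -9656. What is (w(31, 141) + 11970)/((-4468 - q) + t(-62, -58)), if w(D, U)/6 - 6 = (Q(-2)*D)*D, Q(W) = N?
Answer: 17535/23678 ≈ 0.74056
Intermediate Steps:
q = -38624 (q = 4*(-9656) = -38624)
Q(W) = 4
t(k, j) = 2288 - 176*k (t(k, j) = (-13 + k)*(-176) = 2288 - 176*k)
w(D, U) = 36 + 24*D**2 (w(D, U) = 36 + 6*((4*D)*D) = 36 + 6*(4*D**2) = 36 + 24*D**2)
(w(31, 141) + 11970)/((-4468 - q) + t(-62, -58)) = ((36 + 24*31**2) + 11970)/((-4468 - 1*(-38624)) + (2288 - 176*(-62))) = ((36 + 24*961) + 11970)/((-4468 + 38624) + (2288 + 10912)) = ((36 + 23064) + 11970)/(34156 + 13200) = (23100 + 11970)/47356 = 35070*(1/47356) = 17535/23678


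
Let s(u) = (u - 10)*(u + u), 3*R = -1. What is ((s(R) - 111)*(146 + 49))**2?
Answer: 3709419025/9 ≈ 4.1216e+8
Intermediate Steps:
R = -1/3 (R = (1/3)*(-1) = -1/3 ≈ -0.33333)
s(u) = 2*u*(-10 + u) (s(u) = (-10 + u)*(2*u) = 2*u*(-10 + u))
((s(R) - 111)*(146 + 49))**2 = ((2*(-1/3)*(-10 - 1/3) - 111)*(146 + 49))**2 = ((2*(-1/3)*(-31/3) - 111)*195)**2 = ((62/9 - 111)*195)**2 = (-937/9*195)**2 = (-60905/3)**2 = 3709419025/9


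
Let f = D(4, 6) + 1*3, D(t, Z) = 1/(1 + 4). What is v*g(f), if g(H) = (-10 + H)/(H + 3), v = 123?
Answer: -4182/31 ≈ -134.90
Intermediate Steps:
D(t, Z) = ⅕ (D(t, Z) = 1/5 = ⅕)
f = 16/5 (f = ⅕ + 1*3 = ⅕ + 3 = 16/5 ≈ 3.2000)
g(H) = (-10 + H)/(3 + H)
v*g(f) = 123*((-10 + 16/5)/(3 + 16/5)) = 123*(-34/5/(31/5)) = 123*((5/31)*(-34/5)) = 123*(-34/31) = -4182/31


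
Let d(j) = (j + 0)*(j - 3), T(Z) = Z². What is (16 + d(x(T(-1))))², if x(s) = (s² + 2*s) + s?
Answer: 400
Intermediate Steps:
x(s) = s² + 3*s
d(j) = j*(-3 + j)
(16 + d(x(T(-1))))² = (16 + ((-1)²*(3 + (-1)²))*(-3 + (-1)²*(3 + (-1)²)))² = (16 + (1*(3 + 1))*(-3 + 1*(3 + 1)))² = (16 + (1*4)*(-3 + 1*4))² = (16 + 4*(-3 + 4))² = (16 + 4*1)² = (16 + 4)² = 20² = 400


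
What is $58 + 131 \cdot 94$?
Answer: $12372$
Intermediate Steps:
$58 + 131 \cdot 94 = 58 + 12314 = 12372$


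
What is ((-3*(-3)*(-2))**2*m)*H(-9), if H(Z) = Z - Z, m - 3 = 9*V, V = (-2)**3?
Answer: 0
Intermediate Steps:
V = -8
m = -69 (m = 3 + 9*(-8) = 3 - 72 = -69)
H(Z) = 0
((-3*(-3)*(-2))**2*m)*H(-9) = ((-3*(-3)*(-2))**2*(-69))*0 = ((9*(-2))**2*(-69))*0 = ((-18)**2*(-69))*0 = (324*(-69))*0 = -22356*0 = 0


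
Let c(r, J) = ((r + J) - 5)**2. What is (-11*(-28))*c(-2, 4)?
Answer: 2772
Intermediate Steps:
c(r, J) = (-5 + J + r)**2 (c(r, J) = ((J + r) - 5)**2 = (-5 + J + r)**2)
(-11*(-28))*c(-2, 4) = (-11*(-28))*(-5 + 4 - 2)**2 = 308*(-3)**2 = 308*9 = 2772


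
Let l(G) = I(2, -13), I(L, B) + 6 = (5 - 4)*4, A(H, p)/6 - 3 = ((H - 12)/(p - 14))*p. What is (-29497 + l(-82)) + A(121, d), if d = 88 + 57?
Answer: -3767181/131 ≈ -28757.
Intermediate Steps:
d = 145
A(H, p) = 18 + 6*p*(-12 + H)/(-14 + p) (A(H, p) = 18 + 6*(((H - 12)/(p - 14))*p) = 18 + 6*(((-12 + H)/(-14 + p))*p) = 18 + 6*(p*(-12 + H)/(-14 + p)) = 18 + 6*p*(-12 + H)/(-14 + p))
I(L, B) = -2 (I(L, B) = -6 + (5 - 4)*4 = -6 + 1*4 = -6 + 4 = -2)
l(G) = -2
(-29497 + l(-82)) + A(121, d) = (-29497 - 2) + 6*(-42 - 9*145 + 121*145)/(-14 + 145) = -29499 + 6*(-42 - 1305 + 17545)/131 = -29499 + 6*(1/131)*16198 = -29499 + 97188/131 = -3767181/131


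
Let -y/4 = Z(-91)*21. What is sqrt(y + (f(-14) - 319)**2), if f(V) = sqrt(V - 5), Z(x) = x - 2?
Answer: sqrt(109554 - 638*I*sqrt(19)) ≈ 331.02 - 4.201*I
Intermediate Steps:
Z(x) = -2 + x
f(V) = sqrt(-5 + V)
y = 7812 (y = -4*(-2 - 91)*21 = -(-372)*21 = -4*(-1953) = 7812)
sqrt(y + (f(-14) - 319)**2) = sqrt(7812 + (sqrt(-5 - 14) - 319)**2) = sqrt(7812 + (sqrt(-19) - 319)**2) = sqrt(7812 + (I*sqrt(19) - 319)**2) = sqrt(7812 + (-319 + I*sqrt(19))**2)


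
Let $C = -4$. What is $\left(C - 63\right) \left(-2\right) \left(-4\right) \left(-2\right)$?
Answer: $1072$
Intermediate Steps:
$\left(C - 63\right) \left(-2\right) \left(-4\right) \left(-2\right) = \left(-4 - 63\right) \left(-2\right) \left(-4\right) \left(-2\right) = - 67 \cdot 8 \left(-2\right) = \left(-67\right) \left(-16\right) = 1072$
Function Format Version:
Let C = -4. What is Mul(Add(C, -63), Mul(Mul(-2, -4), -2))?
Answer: 1072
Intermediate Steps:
Mul(Add(C, -63), Mul(Mul(-2, -4), -2)) = Mul(Add(-4, -63), Mul(Mul(-2, -4), -2)) = Mul(-67, Mul(8, -2)) = Mul(-67, -16) = 1072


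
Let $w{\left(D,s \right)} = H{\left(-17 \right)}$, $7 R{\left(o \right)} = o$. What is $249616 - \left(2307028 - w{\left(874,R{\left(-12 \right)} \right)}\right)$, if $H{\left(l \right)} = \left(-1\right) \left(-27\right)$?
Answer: $-2057385$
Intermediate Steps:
$R{\left(o \right)} = \frac{o}{7}$
$H{\left(l \right)} = 27$
$w{\left(D,s \right)} = 27$
$249616 - \left(2307028 - w{\left(874,R{\left(-12 \right)} \right)}\right) = 249616 - \left(2307028 - 27\right) = 249616 - 2307001 = -2057385$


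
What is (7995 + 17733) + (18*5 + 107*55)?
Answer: 31703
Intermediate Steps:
(7995 + 17733) + (18*5 + 107*55) = 25728 + (90 + 5885) = 25728 + 5975 = 31703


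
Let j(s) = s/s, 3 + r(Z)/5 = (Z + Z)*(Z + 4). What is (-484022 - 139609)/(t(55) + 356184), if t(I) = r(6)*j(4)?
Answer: -207877/118923 ≈ -1.7480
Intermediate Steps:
r(Z) = -15 + 10*Z*(4 + Z) (r(Z) = -15 + 5*((Z + Z)*(Z + 4)) = -15 + 5*((2*Z)*(4 + Z)) = -15 + 5*(2*Z*(4 + Z)) = -15 + 10*Z*(4 + Z))
j(s) = 1
t(I) = 585 (t(I) = (-15 + 10*6² + 40*6)*1 = (-15 + 10*36 + 240)*1 = (-15 + 360 + 240)*1 = 585*1 = 585)
(-484022 - 139609)/(t(55) + 356184) = (-484022 - 139609)/(585 + 356184) = -623631/356769 = -623631*1/356769 = -207877/118923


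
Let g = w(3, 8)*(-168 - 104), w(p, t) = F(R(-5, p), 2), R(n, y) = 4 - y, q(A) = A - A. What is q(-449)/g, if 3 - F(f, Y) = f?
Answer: 0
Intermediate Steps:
q(A) = 0
F(f, Y) = 3 - f
w(p, t) = -1 + p (w(p, t) = 3 - (4 - p) = 3 + (-4 + p) = -1 + p)
g = -544 (g = (-1 + 3)*(-168 - 104) = 2*(-272) = -544)
q(-449)/g = 0/(-544) = 0*(-1/544) = 0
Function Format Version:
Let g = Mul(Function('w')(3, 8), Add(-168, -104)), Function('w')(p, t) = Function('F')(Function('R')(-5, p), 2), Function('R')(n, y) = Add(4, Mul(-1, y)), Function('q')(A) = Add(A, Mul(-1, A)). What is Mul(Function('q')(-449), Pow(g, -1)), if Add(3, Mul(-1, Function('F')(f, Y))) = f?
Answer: 0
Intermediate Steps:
Function('q')(A) = 0
Function('F')(f, Y) = Add(3, Mul(-1, f))
Function('w')(p, t) = Add(-1, p) (Function('w')(p, t) = Add(3, Mul(-1, Add(4, Mul(-1, p)))) = Add(3, Add(-4, p)) = Add(-1, p))
g = -544 (g = Mul(Add(-1, 3), Add(-168, -104)) = Mul(2, -272) = -544)
Mul(Function('q')(-449), Pow(g, -1)) = Mul(0, Pow(-544, -1)) = Mul(0, Rational(-1, 544)) = 0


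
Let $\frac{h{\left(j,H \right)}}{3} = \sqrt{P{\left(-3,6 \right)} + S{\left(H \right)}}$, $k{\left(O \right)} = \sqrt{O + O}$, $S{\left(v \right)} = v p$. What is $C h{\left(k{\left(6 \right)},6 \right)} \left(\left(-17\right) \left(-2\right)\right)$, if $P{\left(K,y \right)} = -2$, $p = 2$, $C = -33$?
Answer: $- 3366 \sqrt{10} \approx -10644.0$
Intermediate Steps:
$S{\left(v \right)} = 2 v$ ($S{\left(v \right)} = v 2 = 2 v$)
$k{\left(O \right)} = \sqrt{2} \sqrt{O}$ ($k{\left(O \right)} = \sqrt{2 O} = \sqrt{2} \sqrt{O}$)
$h{\left(j,H \right)} = 3 \sqrt{-2 + 2 H}$
$C h{\left(k{\left(6 \right)},6 \right)} \left(\left(-17\right) \left(-2\right)\right) = - 33 \cdot 3 \sqrt{-2 + 2 \cdot 6} \left(\left(-17\right) \left(-2\right)\right) = - 33 \cdot 3 \sqrt{-2 + 12} \cdot 34 = - 33 \cdot 3 \sqrt{10} \cdot 34 = - 99 \sqrt{10} \cdot 34 = - 3366 \sqrt{10}$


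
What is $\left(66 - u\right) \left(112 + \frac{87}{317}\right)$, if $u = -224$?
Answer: $\frac{10321390}{317} \approx 32560.0$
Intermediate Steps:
$\left(66 - u\right) \left(112 + \frac{87}{317}\right) = \left(66 - -224\right) \left(112 + \frac{87}{317}\right) = \left(66 + 224\right) \left(112 + 87 \cdot \frac{1}{317}\right) = 290 \left(112 + \frac{87}{317}\right) = 290 \cdot \frac{35591}{317} = \frac{10321390}{317}$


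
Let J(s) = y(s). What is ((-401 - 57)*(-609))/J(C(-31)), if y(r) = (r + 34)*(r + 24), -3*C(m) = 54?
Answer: 46487/16 ≈ 2905.4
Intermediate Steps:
C(m) = -18 (C(m) = -⅓*54 = -18)
y(r) = (24 + r)*(34 + r) (y(r) = (34 + r)*(24 + r) = (24 + r)*(34 + r))
J(s) = 816 + s² + 58*s
((-401 - 57)*(-609))/J(C(-31)) = ((-401 - 57)*(-609))/(816 + (-18)² + 58*(-18)) = (-458*(-609))/(816 + 324 - 1044) = 278922/96 = 278922*(1/96) = 46487/16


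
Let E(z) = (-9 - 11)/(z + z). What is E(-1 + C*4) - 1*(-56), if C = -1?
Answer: 58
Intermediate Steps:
E(z) = -10/z (E(z) = -20*1/(2*z) = -10/z)
E(-1 + C*4) - 1*(-56) = -10/(-1 - 1*4) - 1*(-56) = -10/(-1 - 4) + 56 = -10/(-5) + 56 = -10*(-⅕) + 56 = 2 + 56 = 58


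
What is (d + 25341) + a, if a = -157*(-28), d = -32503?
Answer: -2766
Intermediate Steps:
a = 4396
(d + 25341) + a = (-32503 + 25341) + 4396 = -7162 + 4396 = -2766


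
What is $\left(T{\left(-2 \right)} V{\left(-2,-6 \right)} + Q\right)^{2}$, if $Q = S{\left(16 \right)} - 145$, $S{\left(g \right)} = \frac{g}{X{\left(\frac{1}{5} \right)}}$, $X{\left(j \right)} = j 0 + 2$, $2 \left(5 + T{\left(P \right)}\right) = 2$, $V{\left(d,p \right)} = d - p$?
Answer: $23409$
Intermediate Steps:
$T{\left(P \right)} = -4$ ($T{\left(P \right)} = -5 + \frac{1}{2} \cdot 2 = -5 + 1 = -4$)
$X{\left(j \right)} = 2$ ($X{\left(j \right)} = 0 + 2 = 2$)
$S{\left(g \right)} = \frac{g}{2}$
$Q = -137$ ($Q = \frac{1}{2} \cdot 16 - 145 = 8 - 145 = -137$)
$\left(T{\left(-2 \right)} V{\left(-2,-6 \right)} + Q\right)^{2} = \left(- 4 \left(-2 - -6\right) - 137\right)^{2} = \left(- 4 \left(-2 + 6\right) - 137\right)^{2} = \left(\left(-4\right) 4 - 137\right)^{2} = \left(-16 - 137\right)^{2} = \left(-153\right)^{2} = 23409$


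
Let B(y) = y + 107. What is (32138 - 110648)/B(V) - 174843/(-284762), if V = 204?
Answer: -22302288447/88560982 ≈ -251.83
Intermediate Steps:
B(y) = 107 + y
(32138 - 110648)/B(V) - 174843/(-284762) = (32138 - 110648)/(107 + 204) - 174843/(-284762) = -78510/311 - 174843*(-1/284762) = -78510*1/311 + 174843/284762 = -78510/311 + 174843/284762 = -22302288447/88560982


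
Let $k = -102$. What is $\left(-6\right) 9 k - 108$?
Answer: $5400$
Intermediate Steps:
$\left(-6\right) 9 k - 108 = \left(-6\right) 9 \left(-102\right) - 108 = \left(-54\right) \left(-102\right) - 108 = 5508 - 108 = 5400$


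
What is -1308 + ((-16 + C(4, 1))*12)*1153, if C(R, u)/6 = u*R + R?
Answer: 441444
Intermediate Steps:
C(R, u) = 6*R + 6*R*u (C(R, u) = 6*(u*R + R) = 6*(R*u + R) = 6*(R + R*u) = 6*R + 6*R*u)
-1308 + ((-16 + C(4, 1))*12)*1153 = -1308 + ((-16 + 6*4*(1 + 1))*12)*1153 = -1308 + ((-16 + 6*4*2)*12)*1153 = -1308 + ((-16 + 48)*12)*1153 = -1308 + (32*12)*1153 = -1308 + 384*1153 = -1308 + 442752 = 441444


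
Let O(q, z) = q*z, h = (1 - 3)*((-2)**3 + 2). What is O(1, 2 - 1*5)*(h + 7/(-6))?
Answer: -65/2 ≈ -32.500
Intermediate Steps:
h = 12 (h = -2*(-8 + 2) = -2*(-6) = 12)
O(1, 2 - 1*5)*(h + 7/(-6)) = (1*(2 - 1*5))*(12 + 7/(-6)) = (1*(2 - 5))*(12 + 7*(-1/6)) = (1*(-3))*(12 - 7/6) = -3*65/6 = -65/2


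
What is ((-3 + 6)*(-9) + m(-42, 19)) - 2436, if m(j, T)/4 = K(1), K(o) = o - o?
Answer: -2463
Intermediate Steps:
K(o) = 0
m(j, T) = 0 (m(j, T) = 4*0 = 0)
((-3 + 6)*(-9) + m(-42, 19)) - 2436 = ((-3 + 6)*(-9) + 0) - 2436 = (3*(-9) + 0) - 2436 = (-27 + 0) - 2436 = -27 - 2436 = -2463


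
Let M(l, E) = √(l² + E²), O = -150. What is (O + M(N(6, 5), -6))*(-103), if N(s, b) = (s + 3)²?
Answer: 15450 - 309*√733 ≈ 7084.1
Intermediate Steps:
N(s, b) = (3 + s)²
M(l, E) = √(E² + l²)
(O + M(N(6, 5), -6))*(-103) = (-150 + √((-6)² + ((3 + 6)²)²))*(-103) = (-150 + √(36 + (9²)²))*(-103) = (-150 + √(36 + 81²))*(-103) = (-150 + √(36 + 6561))*(-103) = (-150 + √6597)*(-103) = (-150 + 3*√733)*(-103) = 15450 - 309*√733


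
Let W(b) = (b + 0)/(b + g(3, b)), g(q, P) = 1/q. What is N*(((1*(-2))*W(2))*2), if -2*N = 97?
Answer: 1164/7 ≈ 166.29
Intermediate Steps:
W(b) = b/(⅓ + b) (W(b) = (b + 0)/(b + 1/3) = b/(b + ⅓) = b/(⅓ + b))
N = -97/2 (N = -½*97 = -97/2 ≈ -48.500)
N*(((1*(-2))*W(2))*2) = -97*(1*(-2))*(3*2/(1 + 3*2))*2/2 = -97*(-6*2/(1 + 6))*2/2 = -97*(-6*2/7)*2/2 = -97*(-2*6/7)*2/2 = -(-582)*2/7 = -97/2*(-24/7) = 1164/7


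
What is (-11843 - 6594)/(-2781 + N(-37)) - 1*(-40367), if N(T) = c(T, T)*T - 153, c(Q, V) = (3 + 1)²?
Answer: 142352479/3526 ≈ 40372.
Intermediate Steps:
c(Q, V) = 16 (c(Q, V) = 4² = 16)
N(T) = -153 + 16*T (N(T) = 16*T - 153 = -153 + 16*T)
(-11843 - 6594)/(-2781 + N(-37)) - 1*(-40367) = (-11843 - 6594)/(-2781 + (-153 + 16*(-37))) - 1*(-40367) = -18437/(-2781 + (-153 - 592)) + 40367 = -18437/(-2781 - 745) + 40367 = -18437/(-3526) + 40367 = -18437*(-1/3526) + 40367 = 18437/3526 + 40367 = 142352479/3526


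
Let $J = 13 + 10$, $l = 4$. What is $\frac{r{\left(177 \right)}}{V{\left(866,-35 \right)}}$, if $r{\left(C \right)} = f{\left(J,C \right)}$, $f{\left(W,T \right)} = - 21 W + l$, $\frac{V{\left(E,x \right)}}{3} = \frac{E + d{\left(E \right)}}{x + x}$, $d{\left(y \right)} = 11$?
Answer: $\frac{33530}{2631} \approx 12.744$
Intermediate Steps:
$V{\left(E,x \right)} = \frac{3 \left(11 + E\right)}{2 x}$ ($V{\left(E,x \right)} = 3 \frac{E + 11}{x + x} = 3 \frac{11 + E}{2 x} = \frac{3 \left(11 + E\right)}{2 x}$)
$J = 23$
$f{\left(W,T \right)} = 4 - 21 W$ ($f{\left(W,T \right)} = - 21 W + 4 = 4 - 21 W$)
$r{\left(C \right)} = -479$ ($r{\left(C \right)} = 4 - 483 = -479$)
$\frac{r{\left(177 \right)}}{V{\left(866,-35 \right)}} = - \frac{479}{\frac{3}{2} \frac{1}{-35} \left(11 + 866\right)} = - \frac{479}{\frac{3}{2} \left(- \frac{1}{35}\right) 877} = - \frac{479}{- \frac{2631}{70}} = \left(-479\right) \left(- \frac{70}{2631}\right) = \frac{33530}{2631}$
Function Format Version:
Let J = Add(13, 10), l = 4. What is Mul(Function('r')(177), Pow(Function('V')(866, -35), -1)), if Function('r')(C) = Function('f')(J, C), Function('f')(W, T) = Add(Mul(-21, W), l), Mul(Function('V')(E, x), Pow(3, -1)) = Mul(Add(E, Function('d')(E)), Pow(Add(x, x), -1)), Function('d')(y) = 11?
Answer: Rational(33530, 2631) ≈ 12.744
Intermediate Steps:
Function('V')(E, x) = Mul(Rational(3, 2), Pow(x, -1), Add(11, E)) (Function('V')(E, x) = Mul(3, Mul(Add(E, 11), Pow(Add(x, x), -1))) = Mul(3, Mul(Add(11, E), Pow(Mul(2, x), -1))) = Mul(3, Mul(Add(11, E), Mul(Rational(1, 2), Pow(x, -1)))) = Mul(3, Mul(Rational(1, 2), Pow(x, -1), Add(11, E))) = Mul(Rational(3, 2), Pow(x, -1), Add(11, E)))
J = 23
Function('f')(W, T) = Add(4, Mul(-21, W)) (Function('f')(W, T) = Add(Mul(-21, W), 4) = Add(4, Mul(-21, W)))
Function('r')(C) = -479 (Function('r')(C) = Add(4, Mul(-21, 23)) = Add(4, -483) = -479)
Mul(Function('r')(177), Pow(Function('V')(866, -35), -1)) = Mul(-479, Pow(Mul(Rational(3, 2), Pow(-35, -1), Add(11, 866)), -1)) = Mul(-479, Pow(Mul(Rational(3, 2), Rational(-1, 35), 877), -1)) = Mul(-479, Pow(Rational(-2631, 70), -1)) = Mul(-479, Rational(-70, 2631)) = Rational(33530, 2631)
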